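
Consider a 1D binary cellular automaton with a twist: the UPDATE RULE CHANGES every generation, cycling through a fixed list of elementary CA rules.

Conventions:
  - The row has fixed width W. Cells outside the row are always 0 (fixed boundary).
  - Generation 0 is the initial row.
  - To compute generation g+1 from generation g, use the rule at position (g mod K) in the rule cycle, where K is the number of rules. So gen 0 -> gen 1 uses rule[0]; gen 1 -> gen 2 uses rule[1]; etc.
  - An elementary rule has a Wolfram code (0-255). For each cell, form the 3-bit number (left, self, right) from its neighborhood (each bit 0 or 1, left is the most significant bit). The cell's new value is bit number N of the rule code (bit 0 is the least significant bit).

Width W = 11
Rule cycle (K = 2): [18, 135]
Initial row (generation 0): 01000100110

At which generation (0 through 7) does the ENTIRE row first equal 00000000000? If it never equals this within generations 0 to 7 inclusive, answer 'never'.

Answer: 5

Derivation:
Gen 0: 01000100110
Gen 1 (rule 18): 10101011001
Gen 2 (rule 135): 10101000011
Gen 3 (rule 18): 00000100100
Gen 4 (rule 135): 11111101101
Gen 5 (rule 18): 00000000000
Gen 6 (rule 135): 11111111111
Gen 7 (rule 18): 00000000000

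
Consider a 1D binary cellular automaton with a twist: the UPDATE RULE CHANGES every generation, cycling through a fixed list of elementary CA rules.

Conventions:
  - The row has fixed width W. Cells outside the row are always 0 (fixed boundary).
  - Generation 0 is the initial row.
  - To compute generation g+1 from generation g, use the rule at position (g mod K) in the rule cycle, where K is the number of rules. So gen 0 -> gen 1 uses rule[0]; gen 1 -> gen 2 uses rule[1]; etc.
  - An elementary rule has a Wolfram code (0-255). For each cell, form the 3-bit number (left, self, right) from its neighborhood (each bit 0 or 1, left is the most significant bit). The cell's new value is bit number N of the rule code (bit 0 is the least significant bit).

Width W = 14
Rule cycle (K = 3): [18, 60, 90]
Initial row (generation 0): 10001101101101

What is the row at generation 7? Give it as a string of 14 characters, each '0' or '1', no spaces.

Gen 0: 10001101101101
Gen 1 (rule 18): 01010000000000
Gen 2 (rule 60): 01111000000000
Gen 3 (rule 90): 11001100000000
Gen 4 (rule 18): 00110010000000
Gen 5 (rule 60): 00101011000000
Gen 6 (rule 90): 01000011100000
Gen 7 (rule 18): 10100100010000

Answer: 10100100010000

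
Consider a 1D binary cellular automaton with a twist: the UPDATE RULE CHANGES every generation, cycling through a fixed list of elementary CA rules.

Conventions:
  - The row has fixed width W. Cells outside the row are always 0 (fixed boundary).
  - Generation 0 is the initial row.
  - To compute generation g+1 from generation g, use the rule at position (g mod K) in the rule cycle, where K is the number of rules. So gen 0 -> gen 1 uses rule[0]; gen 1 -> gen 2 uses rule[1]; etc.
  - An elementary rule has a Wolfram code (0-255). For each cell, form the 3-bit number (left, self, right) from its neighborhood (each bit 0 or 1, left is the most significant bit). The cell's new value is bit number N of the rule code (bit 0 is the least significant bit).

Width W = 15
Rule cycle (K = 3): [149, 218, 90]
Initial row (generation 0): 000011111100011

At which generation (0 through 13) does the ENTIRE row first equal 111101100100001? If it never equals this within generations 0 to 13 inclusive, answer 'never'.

Answer: 10

Derivation:
Gen 0: 000011111100011
Gen 1 (rule 149): 111001111011000
Gen 2 (rule 218): 111111111011100
Gen 3 (rule 90): 100000001010110
Gen 4 (rule 149): 111111101010001
Gen 5 (rule 218): 111111100001010
Gen 6 (rule 90): 100000110010001
Gen 7 (rule 149): 111110001011101
Gen 8 (rule 218): 111111010011100
Gen 9 (rule 90): 100001001110110
Gen 10 (rule 149): 111101100100001
Gen 11 (rule 218): 111101111010010
Gen 12 (rule 90): 100101001001101
Gen 13 (rule 149): 110101101100001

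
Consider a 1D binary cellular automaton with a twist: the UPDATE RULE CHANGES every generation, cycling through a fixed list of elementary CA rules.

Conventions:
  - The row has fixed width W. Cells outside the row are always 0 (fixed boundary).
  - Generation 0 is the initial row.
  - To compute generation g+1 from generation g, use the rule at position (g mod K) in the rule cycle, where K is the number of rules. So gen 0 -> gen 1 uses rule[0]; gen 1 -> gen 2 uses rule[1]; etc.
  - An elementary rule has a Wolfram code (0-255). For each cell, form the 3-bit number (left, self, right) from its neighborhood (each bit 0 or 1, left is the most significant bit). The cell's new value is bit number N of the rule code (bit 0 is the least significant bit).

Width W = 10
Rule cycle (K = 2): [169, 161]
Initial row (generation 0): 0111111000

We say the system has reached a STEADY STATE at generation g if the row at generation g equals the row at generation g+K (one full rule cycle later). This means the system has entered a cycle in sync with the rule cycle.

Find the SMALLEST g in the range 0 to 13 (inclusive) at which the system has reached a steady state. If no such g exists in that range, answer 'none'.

Gen 0: 0111111000
Gen 1 (rule 169): 0111110011
Gen 2 (rule 161): 0011100000
Gen 3 (rule 169): 1011001111
Gen 4 (rule 161): 0100000110
Gen 5 (rule 169): 0001110100
Gen 6 (rule 161): 1100101001
Gen 7 (rule 169): 1000010000
Gen 8 (rule 161): 0011000111
Gen 9 (rule 169): 1010010110
Gen 10 (rule 161): 0100001000
Gen 11 (rule 169): 0001100011
Gen 12 (rule 161): 1100001000
Gen 13 (rule 169): 1001100011
Gen 14 (rule 161): 0000001000
Gen 15 (rule 169): 1111100011

Answer: none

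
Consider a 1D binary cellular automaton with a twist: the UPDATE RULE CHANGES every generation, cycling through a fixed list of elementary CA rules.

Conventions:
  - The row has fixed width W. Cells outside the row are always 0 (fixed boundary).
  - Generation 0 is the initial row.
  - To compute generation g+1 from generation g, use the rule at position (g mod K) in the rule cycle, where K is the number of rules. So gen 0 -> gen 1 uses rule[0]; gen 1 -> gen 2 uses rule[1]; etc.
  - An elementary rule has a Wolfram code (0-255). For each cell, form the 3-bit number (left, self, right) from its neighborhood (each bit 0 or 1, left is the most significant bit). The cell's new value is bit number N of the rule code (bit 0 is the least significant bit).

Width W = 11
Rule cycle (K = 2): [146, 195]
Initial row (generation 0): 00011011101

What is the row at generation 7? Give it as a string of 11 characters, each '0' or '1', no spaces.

Gen 0: 00011011101
Gen 1 (rule 146): 00100001000
Gen 2 (rule 195): 11001110011
Gen 3 (rule 146): 00110101100
Gen 4 (rule 195): 11010000101
Gen 5 (rule 146): 00001001000
Gen 6 (rule 195): 11110010011
Gen 7 (rule 146): 01101101100

Answer: 01101101100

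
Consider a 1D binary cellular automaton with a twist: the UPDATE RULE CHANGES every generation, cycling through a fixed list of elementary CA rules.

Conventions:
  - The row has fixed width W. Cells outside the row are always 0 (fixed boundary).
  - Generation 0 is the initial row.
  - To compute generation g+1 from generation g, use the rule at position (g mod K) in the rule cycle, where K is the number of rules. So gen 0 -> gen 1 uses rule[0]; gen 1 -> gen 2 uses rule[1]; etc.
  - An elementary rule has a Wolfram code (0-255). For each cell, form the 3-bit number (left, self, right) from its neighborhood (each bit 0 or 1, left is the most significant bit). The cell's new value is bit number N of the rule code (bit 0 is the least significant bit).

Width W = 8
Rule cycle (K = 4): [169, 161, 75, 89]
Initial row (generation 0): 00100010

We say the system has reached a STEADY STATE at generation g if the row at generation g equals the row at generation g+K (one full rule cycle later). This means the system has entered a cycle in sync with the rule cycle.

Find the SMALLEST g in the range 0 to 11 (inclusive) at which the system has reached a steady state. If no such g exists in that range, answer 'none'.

Gen 0: 00100010
Gen 1 (rule 169): 10001000
Gen 2 (rule 161): 00100011
Gen 3 (rule 75): 11001111
Gen 4 (rule 89): 11101001
Gen 5 (rule 169): 11010000
Gen 6 (rule 161): 00100111
Gen 7 (rule 75): 11001101
Gen 8 (rule 89): 11101100
Gen 9 (rule 169): 11011001
Gen 10 (rule 161): 00100000
Gen 11 (rule 75): 11001111
Gen 12 (rule 89): 11101001
Gen 13 (rule 169): 11010000
Gen 14 (rule 161): 00100111
Gen 15 (rule 75): 11001101

Answer: none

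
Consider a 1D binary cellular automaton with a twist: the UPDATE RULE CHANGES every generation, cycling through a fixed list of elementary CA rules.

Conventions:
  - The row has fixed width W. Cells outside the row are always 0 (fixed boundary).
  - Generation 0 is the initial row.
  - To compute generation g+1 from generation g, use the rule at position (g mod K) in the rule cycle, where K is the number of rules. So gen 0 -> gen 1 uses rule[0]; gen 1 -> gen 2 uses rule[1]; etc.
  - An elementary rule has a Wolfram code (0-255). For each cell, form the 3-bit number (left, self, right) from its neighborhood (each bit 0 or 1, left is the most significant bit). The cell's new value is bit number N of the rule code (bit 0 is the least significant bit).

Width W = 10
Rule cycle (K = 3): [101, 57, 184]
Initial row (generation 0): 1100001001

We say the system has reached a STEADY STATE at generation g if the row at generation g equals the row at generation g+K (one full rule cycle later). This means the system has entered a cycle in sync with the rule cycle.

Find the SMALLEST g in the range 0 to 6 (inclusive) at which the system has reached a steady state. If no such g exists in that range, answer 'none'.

Gen 0: 1100001001
Gen 1 (rule 101): 0101101001
Gen 2 (rule 57): 0011010100
Gen 3 (rule 184): 0010101010
Gen 4 (rule 101): 1011111110
Gen 5 (rule 57): 0110000001
Gen 6 (rule 184): 0101000000
Gen 7 (rule 101): 0111011111
Gen 8 (rule 57): 0100110000
Gen 9 (rule 184): 0010101000

Answer: none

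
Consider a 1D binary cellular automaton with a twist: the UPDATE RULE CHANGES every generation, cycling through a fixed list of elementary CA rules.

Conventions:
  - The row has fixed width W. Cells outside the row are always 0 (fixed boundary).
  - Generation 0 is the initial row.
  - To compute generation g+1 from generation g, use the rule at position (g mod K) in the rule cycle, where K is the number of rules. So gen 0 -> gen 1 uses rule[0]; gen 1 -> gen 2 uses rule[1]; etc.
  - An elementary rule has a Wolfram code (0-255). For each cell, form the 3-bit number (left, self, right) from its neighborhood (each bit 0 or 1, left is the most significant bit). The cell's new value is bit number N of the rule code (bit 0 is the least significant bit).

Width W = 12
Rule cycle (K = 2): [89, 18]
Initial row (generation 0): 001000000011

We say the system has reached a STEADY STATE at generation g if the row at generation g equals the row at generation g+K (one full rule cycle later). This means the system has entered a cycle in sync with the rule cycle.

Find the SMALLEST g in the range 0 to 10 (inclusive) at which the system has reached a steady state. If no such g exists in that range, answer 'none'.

Gen 0: 001000000011
Gen 1 (rule 89): 100111111011
Gen 2 (rule 18): 011000000000
Gen 3 (rule 89): 011111111111
Gen 4 (rule 18): 100000000000
Gen 5 (rule 89): 011111111111
Gen 6 (rule 18): 100000000000
Gen 7 (rule 89): 011111111111
Gen 8 (rule 18): 100000000000
Gen 9 (rule 89): 011111111111
Gen 10 (rule 18): 100000000000
Gen 11 (rule 89): 011111111111
Gen 12 (rule 18): 100000000000

Answer: 3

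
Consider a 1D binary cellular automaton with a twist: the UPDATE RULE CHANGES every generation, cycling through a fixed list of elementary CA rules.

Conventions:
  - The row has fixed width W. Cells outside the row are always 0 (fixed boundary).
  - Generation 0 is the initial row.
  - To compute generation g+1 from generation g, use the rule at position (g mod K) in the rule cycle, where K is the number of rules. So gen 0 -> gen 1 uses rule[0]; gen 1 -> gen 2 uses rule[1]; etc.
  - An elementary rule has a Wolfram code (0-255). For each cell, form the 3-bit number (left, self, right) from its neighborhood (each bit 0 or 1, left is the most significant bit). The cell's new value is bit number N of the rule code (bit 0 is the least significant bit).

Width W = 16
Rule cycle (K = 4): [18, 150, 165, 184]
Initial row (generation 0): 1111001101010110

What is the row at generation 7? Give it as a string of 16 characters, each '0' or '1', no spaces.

Gen 0: 1111001101010110
Gen 1 (rule 18): 0000110000000001
Gen 2 (rule 150): 0001001000000011
Gen 3 (rule 165): 1101001011111000
Gen 4 (rule 184): 1010100111110100
Gen 5 (rule 18): 0000011000000010
Gen 6 (rule 150): 0000100100000111
Gen 7 (rule 165): 1110100101110010

Answer: 1110100101110010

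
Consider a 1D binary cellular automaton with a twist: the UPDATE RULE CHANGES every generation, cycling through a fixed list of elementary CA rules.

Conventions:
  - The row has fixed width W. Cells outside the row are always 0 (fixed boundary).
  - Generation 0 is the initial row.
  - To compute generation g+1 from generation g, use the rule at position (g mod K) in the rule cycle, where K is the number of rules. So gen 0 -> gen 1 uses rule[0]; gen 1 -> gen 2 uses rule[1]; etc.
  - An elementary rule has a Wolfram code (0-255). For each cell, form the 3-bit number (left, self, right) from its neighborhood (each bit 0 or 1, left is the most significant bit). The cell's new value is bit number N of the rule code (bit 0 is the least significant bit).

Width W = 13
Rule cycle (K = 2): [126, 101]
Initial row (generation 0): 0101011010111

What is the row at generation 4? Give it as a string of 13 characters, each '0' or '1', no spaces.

Answer: 1111111100111

Derivation:
Gen 0: 0101011010111
Gen 1 (rule 126): 1111111111101
Gen 2 (rule 101): 0000000000111
Gen 3 (rule 126): 0000000001101
Gen 4 (rule 101): 1111111100111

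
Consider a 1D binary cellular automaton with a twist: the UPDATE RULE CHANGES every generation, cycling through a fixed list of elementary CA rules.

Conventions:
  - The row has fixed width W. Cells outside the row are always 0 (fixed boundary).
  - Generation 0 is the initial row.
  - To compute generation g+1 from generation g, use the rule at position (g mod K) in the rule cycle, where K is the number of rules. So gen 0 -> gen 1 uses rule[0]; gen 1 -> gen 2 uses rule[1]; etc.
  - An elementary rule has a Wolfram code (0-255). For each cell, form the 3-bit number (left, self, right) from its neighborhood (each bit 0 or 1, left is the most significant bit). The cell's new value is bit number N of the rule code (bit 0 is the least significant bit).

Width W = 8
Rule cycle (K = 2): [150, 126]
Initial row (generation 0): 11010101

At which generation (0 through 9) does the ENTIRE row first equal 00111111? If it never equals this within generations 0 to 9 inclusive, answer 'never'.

Answer: 2

Derivation:
Gen 0: 11010101
Gen 1 (rule 150): 00010101
Gen 2 (rule 126): 00111111
Gen 3 (rule 150): 01011110
Gen 4 (rule 126): 11110011
Gen 5 (rule 150): 01101100
Gen 6 (rule 126): 11111110
Gen 7 (rule 150): 01111101
Gen 8 (rule 126): 11000111
Gen 9 (rule 150): 00101010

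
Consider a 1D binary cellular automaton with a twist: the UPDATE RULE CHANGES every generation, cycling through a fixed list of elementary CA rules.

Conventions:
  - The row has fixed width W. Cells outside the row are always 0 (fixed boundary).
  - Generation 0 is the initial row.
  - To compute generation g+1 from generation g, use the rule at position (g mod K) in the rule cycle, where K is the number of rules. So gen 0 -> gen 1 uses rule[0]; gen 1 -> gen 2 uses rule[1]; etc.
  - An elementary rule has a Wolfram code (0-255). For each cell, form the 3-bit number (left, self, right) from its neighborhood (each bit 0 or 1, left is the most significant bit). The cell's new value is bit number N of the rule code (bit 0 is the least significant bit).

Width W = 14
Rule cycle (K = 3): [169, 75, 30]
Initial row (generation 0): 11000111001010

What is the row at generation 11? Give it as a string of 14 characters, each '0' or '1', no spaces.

Answer: 11100110101000

Derivation:
Gen 0: 11000111001010
Gen 1 (rule 169): 10010110000100
Gen 2 (rule 75): 00100110111001
Gen 3 (rule 30): 01111100100111
Gen 4 (rule 169): 01111000000110
Gen 5 (rule 75): 11001011111110
Gen 6 (rule 30): 10111010000001
Gen 7 (rule 169): 01110100111100
Gen 8 (rule 75): 11010001100101
Gen 9 (rule 30): 10011011011101
Gen 10 (rule 169): 00010110111010
Gen 11 (rule 75): 11100110101000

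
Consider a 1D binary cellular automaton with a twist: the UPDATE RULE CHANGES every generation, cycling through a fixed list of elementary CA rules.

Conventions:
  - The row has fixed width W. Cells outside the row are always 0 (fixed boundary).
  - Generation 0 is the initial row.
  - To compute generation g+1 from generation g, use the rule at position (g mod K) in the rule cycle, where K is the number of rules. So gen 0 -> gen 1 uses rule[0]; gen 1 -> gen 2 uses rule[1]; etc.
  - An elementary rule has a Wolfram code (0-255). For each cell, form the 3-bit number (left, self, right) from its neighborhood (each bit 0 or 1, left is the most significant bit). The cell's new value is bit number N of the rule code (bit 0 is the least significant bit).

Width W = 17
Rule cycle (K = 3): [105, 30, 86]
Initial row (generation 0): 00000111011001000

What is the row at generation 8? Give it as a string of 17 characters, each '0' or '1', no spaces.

Gen 0: 00000111011001000
Gen 1 (rule 105): 11110101111000011
Gen 2 (rule 30): 10000101000100110
Gen 3 (rule 86): 11001101101111011
Gen 4 (rule 105): 11001111111001111
Gen 5 (rule 30): 10111000000111000
Gen 6 (rule 86): 10001100001001100
Gen 7 (rule 105): 00101101100001101
Gen 8 (rule 30): 01101001010011001

Answer: 01101001010011001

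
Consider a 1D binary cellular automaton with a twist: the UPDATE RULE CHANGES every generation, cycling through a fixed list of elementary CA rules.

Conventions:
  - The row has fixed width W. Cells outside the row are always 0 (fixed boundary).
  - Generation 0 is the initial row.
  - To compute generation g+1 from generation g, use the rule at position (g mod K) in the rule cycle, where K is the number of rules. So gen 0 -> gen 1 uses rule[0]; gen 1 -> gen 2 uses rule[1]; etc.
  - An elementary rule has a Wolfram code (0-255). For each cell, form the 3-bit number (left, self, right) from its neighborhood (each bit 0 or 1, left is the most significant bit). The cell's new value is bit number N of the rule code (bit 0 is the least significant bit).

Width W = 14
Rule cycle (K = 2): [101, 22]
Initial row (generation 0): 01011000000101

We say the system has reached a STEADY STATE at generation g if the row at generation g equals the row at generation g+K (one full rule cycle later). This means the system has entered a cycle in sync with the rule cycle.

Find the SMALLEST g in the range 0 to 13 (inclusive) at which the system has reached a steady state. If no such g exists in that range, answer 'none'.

Gen 0: 01011000000101
Gen 1 (rule 101): 01101011110111
Gen 2 (rule 22): 10001000000000
Gen 3 (rule 101): 10101011111111
Gen 4 (rule 22): 10101000000000
Gen 5 (rule 101): 11111011111111
Gen 6 (rule 22): 00000000000000
Gen 7 (rule 101): 11111111111111
Gen 8 (rule 22): 00000000000000
Gen 9 (rule 101): 11111111111111
Gen 10 (rule 22): 00000000000000
Gen 11 (rule 101): 11111111111111
Gen 12 (rule 22): 00000000000000
Gen 13 (rule 101): 11111111111111
Gen 14 (rule 22): 00000000000000
Gen 15 (rule 101): 11111111111111

Answer: 6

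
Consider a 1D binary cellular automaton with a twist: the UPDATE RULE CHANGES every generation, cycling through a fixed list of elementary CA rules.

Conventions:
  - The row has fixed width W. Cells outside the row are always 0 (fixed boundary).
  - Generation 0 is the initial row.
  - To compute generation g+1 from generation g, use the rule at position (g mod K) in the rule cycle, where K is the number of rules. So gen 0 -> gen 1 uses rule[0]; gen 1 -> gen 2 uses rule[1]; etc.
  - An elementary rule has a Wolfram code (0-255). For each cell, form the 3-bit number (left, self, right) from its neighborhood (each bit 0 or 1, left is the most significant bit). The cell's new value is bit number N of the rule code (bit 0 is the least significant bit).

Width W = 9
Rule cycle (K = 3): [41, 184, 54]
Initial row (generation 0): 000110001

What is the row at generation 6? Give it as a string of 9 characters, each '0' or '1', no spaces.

Answer: 111000000

Derivation:
Gen 0: 000110001
Gen 1 (rule 41): 110100100
Gen 2 (rule 184): 101010010
Gen 3 (rule 54): 111111111
Gen 4 (rule 41): 100000000
Gen 5 (rule 184): 010000000
Gen 6 (rule 54): 111000000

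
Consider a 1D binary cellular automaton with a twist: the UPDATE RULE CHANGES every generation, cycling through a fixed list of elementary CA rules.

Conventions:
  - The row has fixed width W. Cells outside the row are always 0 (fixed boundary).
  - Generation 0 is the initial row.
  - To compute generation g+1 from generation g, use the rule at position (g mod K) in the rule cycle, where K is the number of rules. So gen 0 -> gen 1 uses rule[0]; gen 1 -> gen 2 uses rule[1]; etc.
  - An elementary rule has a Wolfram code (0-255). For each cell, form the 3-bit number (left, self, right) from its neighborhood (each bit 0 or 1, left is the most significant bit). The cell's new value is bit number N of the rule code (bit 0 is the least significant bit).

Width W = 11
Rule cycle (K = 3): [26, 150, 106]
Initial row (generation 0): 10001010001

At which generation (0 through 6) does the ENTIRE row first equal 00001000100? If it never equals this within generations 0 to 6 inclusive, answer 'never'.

Gen 0: 10001010001
Gen 1 (rule 26): 01010001010
Gen 2 (rule 150): 11011011011
Gen 3 (rule 106): 11111111111
Gen 4 (rule 26): 10000000000
Gen 5 (rule 150): 11000000000
Gen 6 (rule 106): 11000000000

Answer: never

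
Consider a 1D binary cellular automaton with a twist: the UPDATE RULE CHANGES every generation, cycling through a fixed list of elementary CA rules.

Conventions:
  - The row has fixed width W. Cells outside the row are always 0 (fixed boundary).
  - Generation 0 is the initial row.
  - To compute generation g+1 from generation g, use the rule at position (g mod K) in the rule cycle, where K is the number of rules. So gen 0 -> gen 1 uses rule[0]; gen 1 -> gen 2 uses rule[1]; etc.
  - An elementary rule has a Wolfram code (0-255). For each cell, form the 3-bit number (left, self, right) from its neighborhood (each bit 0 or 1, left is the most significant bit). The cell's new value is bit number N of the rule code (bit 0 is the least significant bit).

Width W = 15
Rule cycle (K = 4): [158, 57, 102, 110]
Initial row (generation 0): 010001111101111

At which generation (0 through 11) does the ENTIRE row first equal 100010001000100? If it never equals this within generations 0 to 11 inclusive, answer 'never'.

Gen 0: 010001111101111
Gen 1 (rule 158): 111011111001110
Gen 2 (rule 57): 100110000101001
Gen 3 (rule 102): 101010001111011
Gen 4 (rule 110): 111110011001111
Gen 5 (rule 158): 111101110111110
Gen 6 (rule 57): 100011001100001
Gen 7 (rule 102): 100101010100011
Gen 8 (rule 110): 101111111100111
Gen 9 (rule 158): 101111111011110
Gen 10 (rule 57): 011000000110001
Gen 11 (rule 102): 101000001010011

Answer: never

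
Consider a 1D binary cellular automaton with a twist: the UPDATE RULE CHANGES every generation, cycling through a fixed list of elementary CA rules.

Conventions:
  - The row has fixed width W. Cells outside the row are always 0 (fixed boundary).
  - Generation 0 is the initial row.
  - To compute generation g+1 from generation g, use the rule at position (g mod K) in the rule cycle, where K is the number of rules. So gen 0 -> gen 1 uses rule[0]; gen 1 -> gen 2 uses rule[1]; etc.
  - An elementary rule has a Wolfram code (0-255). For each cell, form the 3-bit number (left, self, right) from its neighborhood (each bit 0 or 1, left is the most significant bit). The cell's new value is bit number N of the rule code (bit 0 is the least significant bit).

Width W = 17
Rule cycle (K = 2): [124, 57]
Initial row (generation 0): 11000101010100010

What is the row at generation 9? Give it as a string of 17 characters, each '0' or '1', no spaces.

Answer: 11111111110001111

Derivation:
Gen 0: 11000101010100010
Gen 1 (rule 124): 11100111111110011
Gen 2 (rule 57): 10010100000001010
Gen 3 (rule 124): 11011110000001111
Gen 4 (rule 57): 10110001111101000
Gen 5 (rule 124): 11111001000111100
Gen 6 (rule 57): 10000100110100011
Gen 7 (rule 124): 11000110111110011
Gen 8 (rule 57): 10110101100001010
Gen 9 (rule 124): 11111111110001111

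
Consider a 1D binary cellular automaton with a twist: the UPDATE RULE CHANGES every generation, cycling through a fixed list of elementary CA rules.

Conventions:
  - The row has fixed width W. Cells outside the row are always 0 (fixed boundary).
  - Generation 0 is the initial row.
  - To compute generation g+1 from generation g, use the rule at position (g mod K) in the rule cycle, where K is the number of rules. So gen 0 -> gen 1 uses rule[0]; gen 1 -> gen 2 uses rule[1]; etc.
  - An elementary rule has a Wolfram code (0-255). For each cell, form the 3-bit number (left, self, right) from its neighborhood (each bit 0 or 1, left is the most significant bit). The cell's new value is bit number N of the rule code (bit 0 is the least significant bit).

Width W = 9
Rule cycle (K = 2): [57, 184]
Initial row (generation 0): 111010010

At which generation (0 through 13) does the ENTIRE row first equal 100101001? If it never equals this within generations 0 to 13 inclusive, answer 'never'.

Answer: 1

Derivation:
Gen 0: 111010010
Gen 1 (rule 57): 100101001
Gen 2 (rule 184): 010010100
Gen 3 (rule 57): 001001011
Gen 4 (rule 184): 000100110
Gen 5 (rule 57): 110010101
Gen 6 (rule 184): 101001010
Gen 7 (rule 57): 010100101
Gen 8 (rule 184): 001010010
Gen 9 (rule 57): 100101001
Gen 10 (rule 184): 010010100
Gen 11 (rule 57): 001001011
Gen 12 (rule 184): 000100110
Gen 13 (rule 57): 110010101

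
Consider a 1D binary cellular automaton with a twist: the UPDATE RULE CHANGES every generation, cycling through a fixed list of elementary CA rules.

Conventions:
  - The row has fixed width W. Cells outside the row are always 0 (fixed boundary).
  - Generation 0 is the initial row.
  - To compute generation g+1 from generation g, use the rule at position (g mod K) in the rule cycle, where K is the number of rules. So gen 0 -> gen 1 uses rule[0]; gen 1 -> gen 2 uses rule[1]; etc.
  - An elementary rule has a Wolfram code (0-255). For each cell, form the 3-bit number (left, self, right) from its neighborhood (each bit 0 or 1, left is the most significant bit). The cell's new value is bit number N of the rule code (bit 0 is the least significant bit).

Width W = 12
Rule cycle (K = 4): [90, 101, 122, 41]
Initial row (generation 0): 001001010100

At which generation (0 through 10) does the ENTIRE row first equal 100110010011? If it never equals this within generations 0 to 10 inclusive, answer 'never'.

Gen 0: 001001010100
Gen 1 (rule 90): 010110000010
Gen 2 (rule 101): 011010111010
Gen 3 (rule 122): 111101101101
Gen 4 (rule 41): 100011011010
Gen 5 (rule 90): 010111011001
Gen 6 (rule 101): 011001101001
Gen 7 (rule 122): 111111110110
Gen 8 (rule 41): 100000001100
Gen 9 (rule 90): 010000011110
Gen 10 (rule 101): 010111000010

Answer: never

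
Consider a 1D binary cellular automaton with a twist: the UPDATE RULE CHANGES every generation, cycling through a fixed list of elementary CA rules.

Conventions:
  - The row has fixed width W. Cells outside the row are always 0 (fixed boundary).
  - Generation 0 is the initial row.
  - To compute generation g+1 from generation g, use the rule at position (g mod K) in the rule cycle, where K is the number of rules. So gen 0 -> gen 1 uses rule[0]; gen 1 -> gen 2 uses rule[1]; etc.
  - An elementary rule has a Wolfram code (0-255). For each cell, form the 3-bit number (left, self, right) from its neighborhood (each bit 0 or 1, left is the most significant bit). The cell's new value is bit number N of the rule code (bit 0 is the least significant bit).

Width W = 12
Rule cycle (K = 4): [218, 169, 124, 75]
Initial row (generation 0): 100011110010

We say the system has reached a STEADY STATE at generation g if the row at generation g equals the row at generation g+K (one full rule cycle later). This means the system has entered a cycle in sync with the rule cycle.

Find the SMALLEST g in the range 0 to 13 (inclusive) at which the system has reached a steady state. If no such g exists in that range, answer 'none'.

Gen 0: 100011110010
Gen 1 (rule 218): 010111111101
Gen 2 (rule 169): 001111111010
Gen 3 (rule 124): 001000001111
Gen 4 (rule 75): 110011111001
Gen 5 (rule 218): 111111111110
Gen 6 (rule 169): 111111111100
Gen 7 (rule 124): 100000000110
Gen 8 (rule 75): 001111111110
Gen 9 (rule 218): 011111111111
Gen 10 (rule 169): 011111111110
Gen 11 (rule 124): 010000000011
Gen 12 (rule 75): 100111111111
Gen 13 (rule 218): 011111111111
Gen 14 (rule 169): 011111111110
Gen 15 (rule 124): 010000000011
Gen 16 (rule 75): 100111111111
Gen 17 (rule 218): 011111111111

Answer: 9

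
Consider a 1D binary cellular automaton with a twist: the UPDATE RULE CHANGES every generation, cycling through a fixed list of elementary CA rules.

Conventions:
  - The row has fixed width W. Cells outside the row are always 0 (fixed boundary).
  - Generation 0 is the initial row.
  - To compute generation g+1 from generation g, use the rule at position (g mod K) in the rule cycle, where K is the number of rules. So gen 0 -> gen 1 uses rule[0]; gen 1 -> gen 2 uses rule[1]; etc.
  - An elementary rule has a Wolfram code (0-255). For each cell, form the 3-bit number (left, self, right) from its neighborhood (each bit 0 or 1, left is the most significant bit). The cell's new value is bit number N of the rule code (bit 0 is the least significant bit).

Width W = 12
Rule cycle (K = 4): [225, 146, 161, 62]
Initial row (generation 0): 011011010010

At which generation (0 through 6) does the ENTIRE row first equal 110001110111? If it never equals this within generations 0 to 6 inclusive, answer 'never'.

Gen 0: 011011010010
Gen 1 (rule 225): 001101100000
Gen 2 (rule 146): 010000010000
Gen 3 (rule 161): 000111000111
Gen 4 (rule 62): 001100101100
Gen 5 (rule 225): 100100010101
Gen 6 (rule 146): 011010100000

Answer: never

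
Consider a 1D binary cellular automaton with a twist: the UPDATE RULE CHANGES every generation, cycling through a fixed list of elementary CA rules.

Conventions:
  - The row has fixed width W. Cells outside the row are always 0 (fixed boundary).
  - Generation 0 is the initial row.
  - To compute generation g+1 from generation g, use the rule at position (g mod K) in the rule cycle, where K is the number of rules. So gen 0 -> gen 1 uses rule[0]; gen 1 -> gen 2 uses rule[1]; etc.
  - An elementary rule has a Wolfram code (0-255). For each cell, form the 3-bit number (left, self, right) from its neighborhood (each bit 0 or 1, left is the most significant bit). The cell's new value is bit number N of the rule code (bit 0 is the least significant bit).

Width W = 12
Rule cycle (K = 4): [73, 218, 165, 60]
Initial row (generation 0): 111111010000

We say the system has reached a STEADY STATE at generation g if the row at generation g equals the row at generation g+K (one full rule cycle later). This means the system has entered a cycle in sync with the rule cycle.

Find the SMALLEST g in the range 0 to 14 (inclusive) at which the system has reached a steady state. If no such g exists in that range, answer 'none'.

Gen 0: 111111010000
Gen 1 (rule 73): 100001000111
Gen 2 (rule 218): 010010101111
Gen 3 (rule 165): 010011110110
Gen 4 (rule 60): 011010001101
Gen 5 (rule 73): 011000101100
Gen 6 (rule 218): 111101001110
Gen 7 (rule 165): 011011000100
Gen 8 (rule 60): 010110100110
Gen 9 (rule 73): 000110000110
Gen 10 (rule 218): 001111001111
Gen 11 (rule 165): 100110000110
Gen 12 (rule 60): 110101000101
Gen 13 (rule 73): 110000010000
Gen 14 (rule 218): 111000101000
Gen 15 (rule 165): 010010111011
Gen 16 (rule 60): 011011100110
Gen 17 (rule 73): 011010100110
Gen 18 (rule 218): 111000011111

Answer: none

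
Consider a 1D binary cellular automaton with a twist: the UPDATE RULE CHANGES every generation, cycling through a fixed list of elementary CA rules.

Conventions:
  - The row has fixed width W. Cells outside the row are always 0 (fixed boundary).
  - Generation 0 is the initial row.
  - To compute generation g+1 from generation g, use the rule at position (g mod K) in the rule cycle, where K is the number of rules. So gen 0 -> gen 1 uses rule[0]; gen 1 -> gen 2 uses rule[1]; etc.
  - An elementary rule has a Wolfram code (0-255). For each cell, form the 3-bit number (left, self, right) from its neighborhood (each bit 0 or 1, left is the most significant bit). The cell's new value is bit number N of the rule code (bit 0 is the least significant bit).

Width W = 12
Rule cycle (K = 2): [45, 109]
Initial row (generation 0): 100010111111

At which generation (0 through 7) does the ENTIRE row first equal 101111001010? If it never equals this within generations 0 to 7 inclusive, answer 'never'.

Answer: 6

Derivation:
Gen 0: 100010111111
Gen 1 (rule 45): 101011100000
Gen 2 (rule 109): 111110101111
Gen 3 (rule 45): 100001111000
Gen 4 (rule 109): 101101001011
Gen 5 (rule 45): 111011001110
Gen 6 (rule 109): 101111001010
Gen 7 (rule 45): 111000001110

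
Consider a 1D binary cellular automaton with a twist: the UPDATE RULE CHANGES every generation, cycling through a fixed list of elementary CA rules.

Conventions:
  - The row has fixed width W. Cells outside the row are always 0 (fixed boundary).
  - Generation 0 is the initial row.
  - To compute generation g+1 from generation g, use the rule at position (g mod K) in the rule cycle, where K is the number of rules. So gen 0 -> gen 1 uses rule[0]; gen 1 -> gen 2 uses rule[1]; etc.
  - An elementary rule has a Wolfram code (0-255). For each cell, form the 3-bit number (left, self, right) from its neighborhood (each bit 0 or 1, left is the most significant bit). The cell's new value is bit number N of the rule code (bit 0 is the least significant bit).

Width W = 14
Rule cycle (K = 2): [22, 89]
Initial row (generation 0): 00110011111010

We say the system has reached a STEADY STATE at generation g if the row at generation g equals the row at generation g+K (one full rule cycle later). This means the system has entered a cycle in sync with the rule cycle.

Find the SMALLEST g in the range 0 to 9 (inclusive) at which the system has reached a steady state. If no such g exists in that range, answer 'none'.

Gen 0: 00110011111010
Gen 1 (rule 22): 01001100000011
Gen 2 (rule 89): 00101111111011
Gen 3 (rule 22): 01100000000000
Gen 4 (rule 89): 01111111111111
Gen 5 (rule 22): 10000000000000
Gen 6 (rule 89): 01111111111111
Gen 7 (rule 22): 10000000000000
Gen 8 (rule 89): 01111111111111
Gen 9 (rule 22): 10000000000000
Gen 10 (rule 89): 01111111111111
Gen 11 (rule 22): 10000000000000

Answer: 4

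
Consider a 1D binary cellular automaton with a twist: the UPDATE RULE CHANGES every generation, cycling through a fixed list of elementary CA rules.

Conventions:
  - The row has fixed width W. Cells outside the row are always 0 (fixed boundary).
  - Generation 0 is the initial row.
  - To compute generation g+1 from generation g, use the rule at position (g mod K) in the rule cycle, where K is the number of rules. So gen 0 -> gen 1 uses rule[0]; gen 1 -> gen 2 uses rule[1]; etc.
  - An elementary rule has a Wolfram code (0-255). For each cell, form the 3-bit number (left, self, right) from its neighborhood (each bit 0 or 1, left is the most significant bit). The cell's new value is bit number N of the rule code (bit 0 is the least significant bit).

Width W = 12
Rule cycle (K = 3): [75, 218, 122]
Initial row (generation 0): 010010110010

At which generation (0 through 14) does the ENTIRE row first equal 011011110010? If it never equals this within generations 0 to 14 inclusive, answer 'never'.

Gen 0: 010010110010
Gen 1 (rule 75): 100100110100
Gen 2 (rule 218): 011011110010
Gen 3 (rule 122): 111110011101
Gen 4 (rule 75): 100010110100
Gen 5 (rule 218): 010100110010
Gen 6 (rule 122): 101011111101
Gen 7 (rule 75): 000010000100
Gen 8 (rule 218): 000101001010
Gen 9 (rule 122): 001010110101
Gen 10 (rule 75): 110000110000
Gen 11 (rule 218): 111001111000
Gen 12 (rule 122): 101111001100
Gen 13 (rule 75): 001001011101
Gen 14 (rule 218): 010110011100

Answer: 2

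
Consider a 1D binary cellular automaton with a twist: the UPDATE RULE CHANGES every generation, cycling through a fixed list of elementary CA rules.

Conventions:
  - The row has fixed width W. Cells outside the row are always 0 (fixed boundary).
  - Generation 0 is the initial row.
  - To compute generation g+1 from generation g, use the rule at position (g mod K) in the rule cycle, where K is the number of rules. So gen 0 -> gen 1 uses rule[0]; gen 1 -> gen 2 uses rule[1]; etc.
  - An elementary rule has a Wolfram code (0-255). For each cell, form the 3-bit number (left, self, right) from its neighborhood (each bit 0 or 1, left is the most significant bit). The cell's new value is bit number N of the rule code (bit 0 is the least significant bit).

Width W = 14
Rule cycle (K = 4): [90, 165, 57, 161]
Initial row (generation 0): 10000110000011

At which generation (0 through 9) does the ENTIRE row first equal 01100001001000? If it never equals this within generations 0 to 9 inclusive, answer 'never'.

Answer: never

Derivation:
Gen 0: 10000110000011
Gen 1 (rule 90): 01001111000111
Gen 2 (rule 165): 01000110010010
Gen 3 (rule 57): 00110101001001
Gen 4 (rule 161): 10001010000000
Gen 5 (rule 90): 01010001000000
Gen 6 (rule 165): 01110101011111
Gen 7 (rule 57): 01001010110000
Gen 8 (rule 161): 00000101000111
Gen 9 (rule 90): 00001000101101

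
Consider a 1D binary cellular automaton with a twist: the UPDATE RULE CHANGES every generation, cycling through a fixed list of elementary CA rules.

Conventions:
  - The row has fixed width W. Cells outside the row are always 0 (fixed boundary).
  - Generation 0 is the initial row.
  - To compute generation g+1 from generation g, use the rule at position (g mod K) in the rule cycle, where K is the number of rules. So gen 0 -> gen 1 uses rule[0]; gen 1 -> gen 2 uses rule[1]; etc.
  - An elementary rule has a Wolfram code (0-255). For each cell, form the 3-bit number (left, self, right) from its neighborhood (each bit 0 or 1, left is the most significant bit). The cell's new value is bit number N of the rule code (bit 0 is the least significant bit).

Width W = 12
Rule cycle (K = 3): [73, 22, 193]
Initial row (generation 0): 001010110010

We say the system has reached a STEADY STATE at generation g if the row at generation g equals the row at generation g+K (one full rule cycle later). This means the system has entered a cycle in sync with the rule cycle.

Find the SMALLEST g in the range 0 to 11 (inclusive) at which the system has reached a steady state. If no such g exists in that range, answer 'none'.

Answer: none

Derivation:
Gen 0: 001010110010
Gen 1 (rule 73): 100000110000
Gen 2 (rule 22): 110001001000
Gen 3 (rule 193): 010100000011
Gen 4 (rule 73): 000001111011
Gen 5 (rule 22): 000010000000
Gen 6 (rule 193): 111000111111
Gen 7 (rule 73): 101010100001
Gen 8 (rule 22): 101010110011
Gen 9 (rule 193): 000000010001
Gen 10 (rule 73): 111111000100
Gen 11 (rule 22): 000000101110
Gen 12 (rule 193): 111110000110
Gen 13 (rule 73): 100010110110
Gen 14 (rule 22): 110110000001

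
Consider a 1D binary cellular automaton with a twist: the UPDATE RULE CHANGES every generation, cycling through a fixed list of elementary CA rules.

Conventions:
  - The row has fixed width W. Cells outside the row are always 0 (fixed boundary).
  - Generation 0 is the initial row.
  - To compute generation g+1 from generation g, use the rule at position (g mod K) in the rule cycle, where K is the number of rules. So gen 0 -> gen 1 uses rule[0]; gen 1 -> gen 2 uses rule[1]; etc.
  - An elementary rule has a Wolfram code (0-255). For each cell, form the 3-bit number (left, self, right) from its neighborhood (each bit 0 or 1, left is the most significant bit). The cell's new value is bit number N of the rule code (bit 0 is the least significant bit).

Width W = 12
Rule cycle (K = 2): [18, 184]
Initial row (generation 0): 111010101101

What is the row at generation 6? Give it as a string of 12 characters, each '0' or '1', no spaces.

Answer: 000000000000

Derivation:
Gen 0: 111010101101
Gen 1 (rule 18): 000000000000
Gen 2 (rule 184): 000000000000
Gen 3 (rule 18): 000000000000
Gen 4 (rule 184): 000000000000
Gen 5 (rule 18): 000000000000
Gen 6 (rule 184): 000000000000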